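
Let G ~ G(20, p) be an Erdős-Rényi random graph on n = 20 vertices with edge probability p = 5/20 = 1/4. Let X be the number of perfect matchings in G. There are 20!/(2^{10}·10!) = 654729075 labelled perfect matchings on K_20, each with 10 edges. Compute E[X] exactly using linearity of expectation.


K_20 has 20!/(2^{10}·10!) = 654729075 labelled perfect matchings.
For each such perfect matching H, let X_H = 1 if all 10 edges of H are present in G. Then P[X_H = 1] = p^{10} = (1/4)^{10} = 1/1048576.
Summing the indicators: E[X] = Σ_H E[X_H] = 654729075 · p^{10} = 654729075 · 1/1048576 = 654729075/1048576.
Numerically: E[X] ≈ 624.398.

E[X] = 654729075 · (1/4)^{10} = 654729075/1048576 ≈ 624.398.


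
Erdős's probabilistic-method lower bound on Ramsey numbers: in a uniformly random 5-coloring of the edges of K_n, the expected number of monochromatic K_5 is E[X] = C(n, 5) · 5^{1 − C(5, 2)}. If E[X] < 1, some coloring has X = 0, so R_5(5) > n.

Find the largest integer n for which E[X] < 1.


We need C(n, 5) · 5^{1 − 10} < 1, i.e. C(n, 5) < 5^{10 − 1} = 1953125.
Check values of n near the boundary:
  n = 46: C(46, 5) = 1370754; 1370754 < 1953125? YES
  n = 47: C(47, 5) = 1533939; 1533939 < 1953125? YES
  n = 48: C(48, 5) = 1712304; 1712304 < 1953125? YES
  n = 49: C(49, 5) = 1906884; 1906884 < 1953125? YES
  n = 50: C(50, 5) = 2118760; 2118760 < 1953125? NO
  n = 51: C(51, 5) = 2349060; 2349060 < 1953125? NO
  n = 52: C(52, 5) = 2598960; 2598960 < 1953125? NO
The largest n with C(n, 5) < 1953125 is n = 49 (where E[X] = 1906884/1953125 ≈ 0.97632). Hence R_5(5) > 49, i.e. R_5(5) ≥ 50.

Largest n = 49; hence R_5(5) > 49.


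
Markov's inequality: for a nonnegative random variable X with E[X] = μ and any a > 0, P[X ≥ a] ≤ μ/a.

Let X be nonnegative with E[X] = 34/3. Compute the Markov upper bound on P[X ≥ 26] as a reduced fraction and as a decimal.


μ = E[X] = 34/3, a = 26.
Markov: P[X ≥ 26] ≤ μ/a = (34/3)/26 = 17/39.
Numerically: ≈ 0.4359.
(Since a = 26 > μ = 11.3333, the bound 17/39 is < 1 and informative.)

P[X ≥ 26] ≤ 17/39 ≈ 0.4359.


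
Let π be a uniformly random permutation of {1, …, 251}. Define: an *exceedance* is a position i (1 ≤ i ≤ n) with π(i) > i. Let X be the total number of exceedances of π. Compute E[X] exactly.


Write X = Σ_{i=1}^{251} X_i, where X_i = 1_{π(i) > i}.
For each fixed i, π(i) is uniform over {1, …, 251} (marginal of a uniform permutation), so P[π(i) > i] = (n − i)/n. Summing: Σ_{i=1}^{251} (n − i)/n = (0 + 1 + … + 250)/251 = 251(251 − 1)/(2·251) = (251 − 1)/2.
Hence E[X] = Σ_{i=1}^{251} (251 − i)/251 = 125 ≈ 125.000000.

E[X] = 125 = 125.000000.


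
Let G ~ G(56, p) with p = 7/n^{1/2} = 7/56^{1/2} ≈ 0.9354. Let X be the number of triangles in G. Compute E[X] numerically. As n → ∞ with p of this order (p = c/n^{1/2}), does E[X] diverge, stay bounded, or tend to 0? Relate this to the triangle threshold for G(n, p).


Number of potential triangles: C(56, 3) = 27720.
Each occurs with probability p³ ≈ (0.9354)³ ≈ 8.184876e-01.
By linearity: E[X] = C(56, 3)·p³ ≈ 27720 · 8.184876e-01 ≈ 22688.4750.
Since α = 1/2 < 1, p = c/n^{1/2} ≫ 1/n is above the triangle threshold p ~ 1/n. Asymptotically E[X] ~ (c³/6)·n^{3(1−α)} = (7³/6)·n^{1.5} → ∞; triangles are abundant w.h.p.

E[X] ≈ 22688.4750; in regime p = Θ(1/n^{1/2}) E[X] diverges (above the triangle threshold p ~ 1/n).


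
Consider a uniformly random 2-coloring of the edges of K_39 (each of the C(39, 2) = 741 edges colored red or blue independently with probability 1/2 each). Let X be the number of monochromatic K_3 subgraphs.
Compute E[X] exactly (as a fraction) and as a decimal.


Let X = Σ_S X_S over the C(39, 3) = 9139 subsets S of size 3, where X_S = 1 if the K_3 on S is monochromatic.
For a fixed S, the K_3 on S has C(3, 2) = 3 edges. P[all 3 edges red] = (1/2)^3, and likewise for blue, so P[monochromatic] = 2·(1/2)^3 = 2^{1 − 3} = 1/4.
Summing: E[X] = C(39, 3) · 2^{1 − 3} = 9139 · 1/4 = 9139/4.
Numerically: E[X] ≈ 2284.75000.

E[X] = C(39,3)·2^(1−C(3,2)) = 9139/4 ≈ 2284.75000.


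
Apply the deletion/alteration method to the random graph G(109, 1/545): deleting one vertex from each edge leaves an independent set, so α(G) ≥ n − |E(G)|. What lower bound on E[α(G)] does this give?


E[|E(G)|] = C(109, 2)·p = 5886 · (1/545) = 54/5.
E[α(G)] ≥ n − E[|E(G)|] = 109 − 54/5 = 491/5.
Numerically: ≈ 98.200000.
(This is only a lower bound; the true E[α(G)] may be larger.)

E[α(G)] ≥ 491/5 ≈ 98.200000.


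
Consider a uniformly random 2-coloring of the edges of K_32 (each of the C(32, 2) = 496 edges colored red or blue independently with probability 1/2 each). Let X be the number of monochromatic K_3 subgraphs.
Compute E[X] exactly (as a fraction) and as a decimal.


Let X = Σ_S X_S over the C(32, 3) = 4960 subsets S of size 3, where X_S = 1 if the K_3 on S is monochromatic.
For a fixed S, the K_3 on S has C(3, 2) = 3 edges. P[all 3 edges red] = (1/2)^3, and likewise for blue, so P[monochromatic] = 2·(1/2)^3 = 2^{1 − 3} = 1/4.
By linearity: E[X] = C(32, 3) · 2^{1 − 3} = 4960 · 1/4 = 1240.
Numerically: E[X] ≈ 1240.00000.

E[X] = C(32,3)·2^(1−C(3,2)) = 1240 ≈ 1240.00000.


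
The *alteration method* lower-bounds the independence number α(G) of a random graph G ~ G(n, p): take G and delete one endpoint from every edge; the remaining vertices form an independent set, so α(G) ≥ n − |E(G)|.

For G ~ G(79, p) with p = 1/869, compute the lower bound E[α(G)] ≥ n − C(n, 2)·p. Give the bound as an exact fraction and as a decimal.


E[|E(G)|] = C(79, 2)·p = 3081 · (1/869) = 39/11.
E[α(G)] ≥ n − E[|E(G)|] = 79 − 39/11 = 830/11.
Numerically: ≈ 75.454545.
(This is only a lower bound; the true E[α(G)] may be larger.)

E[α(G)] ≥ 830/11 ≈ 75.454545.


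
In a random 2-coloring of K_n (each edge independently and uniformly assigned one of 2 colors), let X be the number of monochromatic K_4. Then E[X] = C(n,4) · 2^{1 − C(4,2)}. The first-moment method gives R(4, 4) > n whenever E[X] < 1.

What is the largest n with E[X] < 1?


We need C(n, 4) · 2^{1 − 6} < 1, i.e. C(n, 4) < 2^{6 − 1} = 32.
Check values of n near the boundary:
  n = 4: C(4, 4) = 1; 1 < 32? YES
  n = 5: C(5, 4) = 5; 5 < 32? YES
  n = 6: C(6, 4) = 15; 15 < 32? YES
  n = 7: C(7, 4) = 35; 35 < 32? NO
  n = 8: C(8, 4) = 70; 70 < 32? NO
  n = 9: C(9, 4) = 126; 126 < 32? NO
The largest n with C(n, 4) < 32 is n = 6 (where E[X] = 15/32 ≈ 0.468750). Hence R(4, 4) > 6, i.e. R(4, 4) ≥ 7.

Largest n = 6; hence R(4, 4) > 6.


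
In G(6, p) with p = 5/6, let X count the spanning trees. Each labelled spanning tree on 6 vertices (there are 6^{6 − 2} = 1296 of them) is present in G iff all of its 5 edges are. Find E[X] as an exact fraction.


K_6 has 6^{6 − 2} = 1296 labelled spanning trees.
For each such spanning tree H, let X_H = 1 if all 5 edges of H are present in G. Then P[X_H = 1] = p^{5} = (5/6)^{5} = 3125/7776.
Summing the indicators: E[X] = Σ_H E[X_H] = 1296 · p^{5} = 1296 · 3125/7776 = 3125/6.
Numerically: E[X] ≈ 520.83.

E[X] = 1296 · (5/6)^{5} = 3125/6 ≈ 520.83.


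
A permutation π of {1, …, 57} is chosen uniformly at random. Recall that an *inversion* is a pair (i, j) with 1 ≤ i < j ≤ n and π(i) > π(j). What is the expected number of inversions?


Write X = Σ X_I over the C(57, 2) = 1596 pairs i < j, with X_I the indicator of one inversion.
There are 1596 indicators.
For each fixed pair i < j, the values π(i) and π(j) are two distinct elements of {1, …, 57} in uniformly random order; by symmetry P[π(i) > π(j)] = 1/2.
By linearity: E[X] = 1596 · (1/2) = C(57, 2) · (1/2) = 1596/2 = 798 ≈ 798.0000.

E[X] = 798 = 798.0000.


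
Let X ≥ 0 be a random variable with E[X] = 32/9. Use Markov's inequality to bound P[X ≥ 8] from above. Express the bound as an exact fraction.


μ = E[X] = 32/9, a = 8.
Markov: P[X ≥ 8] ≤ μ/a = (32/9)/8 = 4/9.
Numerically: ≈ 0.444.
(Since a = 8 > μ = 3.556, the bound 4/9 is < 1 and informative.)

P[X ≥ 8] ≤ 4/9 ≈ 0.444.


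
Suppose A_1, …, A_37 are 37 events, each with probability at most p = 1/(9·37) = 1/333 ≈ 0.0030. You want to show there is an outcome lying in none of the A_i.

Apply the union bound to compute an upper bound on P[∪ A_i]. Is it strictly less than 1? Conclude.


Union bound: P[∪_{i=1}^{37} A_i] ≤ Σ_i P[A_i] ≤ 37·p = 37·(1/333) = 1/9.
Numerically: 1/9 ≈ 0.1111.
Is 1/9 < 1? YES.
Since P[∪ A_i] ≤ 1/9 < 1, the complement has P[∩ A_i^c] ≥ 1 − 1/9 = 8/9 > 0, so some outcome avoids every A_i.

37·p = 1/9 ≈ 0.1111; existence CERTIFIED by the union bound.


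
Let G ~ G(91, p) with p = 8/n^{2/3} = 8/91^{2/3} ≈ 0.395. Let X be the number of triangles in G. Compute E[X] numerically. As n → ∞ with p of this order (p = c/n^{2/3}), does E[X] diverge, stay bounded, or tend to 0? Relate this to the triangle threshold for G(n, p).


Number of potential triangles: C(91, 3) = 121485.
Each occurs with probability p³ ≈ (0.395)³ ≈ 6.18283e-02.
By linearity: E[X] = C(91, 3)·p³ ≈ 121485 · 6.18283e-02 ≈ 7511.209.
Since α = 2/3 < 1, p = c/n^{2/3} ≫ 1/n is above the triangle threshold p ~ 1/n. Asymptotically E[X] ~ (c³/6)·n^{3(1−α)} = (8³/6)·n^{1} → ∞; triangles are abundant w.h.p.

E[X] ≈ 7511.209; in regime p = Θ(1/n^{2/3}) E[X] diverges (above the triangle threshold p ~ 1/n).


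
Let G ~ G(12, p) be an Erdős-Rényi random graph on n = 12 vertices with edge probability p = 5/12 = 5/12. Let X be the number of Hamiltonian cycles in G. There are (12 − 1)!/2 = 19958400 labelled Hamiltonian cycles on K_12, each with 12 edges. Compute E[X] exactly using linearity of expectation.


K_12 has (12 − 1)!/2 = 19958400 labelled Hamiltonian cycles.
For each such Hamiltonian cycle H, let X_H = 1 if all 12 edges of H are present in G. Then P[X_H = 1] = p^{12} = (5/12)^{12} = 244140625/8916100448256.
Summing the indicators: E[X] = Σ_H E[X_H] = 19958400 · p^{12} = 19958400 · 244140625/8916100448256 = 469970703125/859963392.
Numerically: E[X] ≈ 547.

E[X] = 19958400 · (5/12)^{12} = 469970703125/859963392 ≈ 547.


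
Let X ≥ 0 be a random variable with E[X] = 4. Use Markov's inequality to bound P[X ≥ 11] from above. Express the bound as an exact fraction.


μ = E[X] = 4, a = 11.
Markov: P[X ≥ 11] ≤ μ/a = (4)/11 = 4/11.
Numerically: ≈ 0.36364.
(Since a = 11 > μ = 4.00000, the bound 4/11 is < 1 and informative.)

P[X ≥ 11] ≤ 4/11 ≈ 0.36364.


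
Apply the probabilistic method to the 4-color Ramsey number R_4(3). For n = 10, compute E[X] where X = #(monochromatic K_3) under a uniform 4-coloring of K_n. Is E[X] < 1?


E[X] = C(10, 3) · 4^{1 − 3} = 120 · 4^{−2} = 120/16.
As a reduced fraction: E[X] = 15/2 ≈ 7.50000.
Is E[X] < 1? NO.
Since E[X] ≥ 1, the first-moment bound is inconclusive at n = 10; it does NOT by itself certify R_4(3) > 10.

E[X] = 15/2 ≈ 7.50000; E[X] ≥ 1; first-moment method inconclusive here.


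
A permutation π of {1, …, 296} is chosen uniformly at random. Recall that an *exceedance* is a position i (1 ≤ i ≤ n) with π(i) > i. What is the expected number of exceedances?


Write X = Σ_{i=1}^{296} X_i, where X_i = 1_{π(i) > i}.
For each fixed i, π(i) is uniform over {1, …, 296} (marginal of a uniform permutation), so P[π(i) > i] = (n − i)/n. Summing: Σ_{i=1}^{296} (n − i)/n = (0 + 1 + … + 295)/296 = 296(296 − 1)/(2·296) = (296 − 1)/2.
Hence E[X] = Σ_{i=1}^{296} (296 − i)/296 = 295/2 ≈ 147.500000.

E[X] = 295/2 = 147.500000.


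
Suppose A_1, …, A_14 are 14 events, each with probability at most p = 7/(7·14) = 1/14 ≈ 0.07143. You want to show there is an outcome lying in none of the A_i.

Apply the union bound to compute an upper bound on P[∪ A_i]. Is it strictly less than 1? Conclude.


Union bound: P[∪_{i=1}^{14} A_i] ≤ Σ_i P[A_i] ≤ 14·p = 14·(1/14) = 1.
Numerically: 1 ≈ 1.00000.
Is 1 < 1? NO.
Since the bound 1 is ≥ 1, the union bound is uninformative here; it does NOT by itself certify existence.

14·p = 1 ≈ 1.00000; existence NOT certified by the union bound.


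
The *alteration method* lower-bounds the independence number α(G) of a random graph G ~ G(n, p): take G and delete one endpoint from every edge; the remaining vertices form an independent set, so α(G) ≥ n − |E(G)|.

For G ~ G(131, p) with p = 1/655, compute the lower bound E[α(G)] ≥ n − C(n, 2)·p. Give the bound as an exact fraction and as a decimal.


E[|E(G)|] = C(131, 2)·p = 8515 · (1/655) = 13.
E[α(G)] ≥ n − E[|E(G)|] = 131 − 13 = 118.
Numerically: ≈ 118.0000.
(This is only a lower bound; the true E[α(G)] may be larger.)

E[α(G)] ≥ 118 ≈ 118.0000.


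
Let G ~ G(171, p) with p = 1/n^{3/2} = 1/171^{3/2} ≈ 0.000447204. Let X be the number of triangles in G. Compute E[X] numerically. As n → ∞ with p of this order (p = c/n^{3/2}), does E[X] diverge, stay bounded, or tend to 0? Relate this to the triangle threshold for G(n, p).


Number of potential triangles: C(171, 3) = 818805.
Each occurs with probability p³ ≈ (0.000447204)³ ≈ 8.94370577e-11.
By linearity: E[X] = C(171, 3)·p³ ≈ 818805 · 8.94370577e-11 ≈ 0.000073.
Since α = 3/2 > 1, p = c/n^{3/2} = o(1/n) is below the triangle threshold p ~ 1/n. Asymptotically E[X] ~ (c³/6)·n^{3(1−α)} = (1³/6)·n^{-1.5} → 0, so by Markov's inequality G has no triangles w.h.p.

E[X] ≈ 0.000073; in regime p = Θ(1/n^{3/2}) E[X] tends to 0 (below the triangle threshold p ~ 1/n).


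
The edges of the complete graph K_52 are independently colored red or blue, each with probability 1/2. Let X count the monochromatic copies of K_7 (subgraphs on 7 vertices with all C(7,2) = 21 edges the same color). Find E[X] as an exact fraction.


Let X = Σ_S X_S over the C(52, 7) = 133784560 subsets S of size 7, where X_S = 1 if the K_7 on S is monochromatic.
For a fixed S, the K_7 on S has C(7, 2) = 21 edges. P[all 21 edges red] = (1/2)^21, and likewise for blue, so P[monochromatic] = 2·(1/2)^21 = 2^{1 − 21} = 1/1048576.
By linearity: E[X] = C(52, 7) · 2^{1 − 21} = 133784560 · 1/1048576 = 8361535/65536.
Numerically: E[X] ≈ 127.5869.

E[X] = C(52,7)·2^(1−C(7,2)) = 8361535/65536 ≈ 127.5869.


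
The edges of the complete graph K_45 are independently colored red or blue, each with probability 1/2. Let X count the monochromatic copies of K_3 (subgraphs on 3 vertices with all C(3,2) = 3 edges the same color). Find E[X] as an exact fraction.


Let X = Σ_S X_S over the C(45, 3) = 14190 subsets S of size 3, where X_S = 1 if the K_3 on S is monochromatic.
For a fixed S, the K_3 on S has C(3, 2) = 3 edges. P[all 3 edges red] = (1/2)^3, and likewise for blue, so P[monochromatic] = 2·(1/2)^3 = 2^{1 − 3} = 1/4.
By linearity: E[X] = C(45, 3) · 2^{1 − 3} = 14190 · 1/4 = 7095/2.
Numerically: E[X] ≈ 3547.5000.

E[X] = C(45,3)·2^(1−C(3,2)) = 7095/2 ≈ 3547.5000.


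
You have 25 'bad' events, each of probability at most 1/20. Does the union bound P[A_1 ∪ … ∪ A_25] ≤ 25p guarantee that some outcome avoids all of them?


Union bound: P[∪_{i=1}^{25} A_i] ≤ Σ_i P[A_i] ≤ 25·p = 25·(1/20) = 5/4.
Numerically: 5/4 ≈ 1.2500.
Is 5/4 < 1? NO.
Since the bound 5/4 is ≥ 1, the union bound is uninformative here; it does NOT by itself certify existence.

25·p = 5/4 ≈ 1.2500; existence NOT certified by the union bound.


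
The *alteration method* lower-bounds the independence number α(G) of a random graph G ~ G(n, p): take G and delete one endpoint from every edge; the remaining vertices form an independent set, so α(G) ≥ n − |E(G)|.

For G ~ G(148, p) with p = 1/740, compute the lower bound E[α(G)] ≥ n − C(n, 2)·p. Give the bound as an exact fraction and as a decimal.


E[|E(G)|] = C(148, 2)·p = 10878 · (1/740) = 147/10.
E[α(G)] ≥ n − E[|E(G)|] = 148 − 147/10 = 1333/10.
Numerically: ≈ 133.300.
(This is only a lower bound; the true E[α(G)] may be larger.)

E[α(G)] ≥ 1333/10 ≈ 133.300.


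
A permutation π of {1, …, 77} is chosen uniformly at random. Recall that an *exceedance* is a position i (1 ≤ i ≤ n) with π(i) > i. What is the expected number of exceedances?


Write X = Σ_{i=1}^{77} X_i, where X_i = 1_{π(i) > i}.
For each fixed i, π(i) is uniform over {1, …, 77} (marginal of a uniform permutation), so P[π(i) > i] = (n − i)/n. Summing: Σ_{i=1}^{77} (n − i)/n = (0 + 1 + … + 76)/77 = 77(77 − 1)/(2·77) = (77 − 1)/2.
Hence E[X] = Σ_{i=1}^{77} (77 − i)/77 = 38 ≈ 38.000000.

E[X] = 38 = 38.000000.


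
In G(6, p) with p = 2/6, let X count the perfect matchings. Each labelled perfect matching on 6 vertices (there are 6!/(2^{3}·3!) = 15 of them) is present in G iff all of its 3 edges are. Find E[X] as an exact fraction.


K_6 has 6!/(2^{3}·3!) = 15 labelled perfect matchings.
For each such perfect matching H, let X_H = 1 if all 3 edges of H are present in G. Then P[X_H = 1] = p^{3} = (1/3)^{3} = 1/27.
By linearity: E[X] = Σ_H E[X_H] = 15 · p^{3} = 15 · 1/27 = 5/9.
Numerically: E[X] ≈ 0.556.

E[X] = 15 · (1/3)^{3} = 5/9 ≈ 0.556.


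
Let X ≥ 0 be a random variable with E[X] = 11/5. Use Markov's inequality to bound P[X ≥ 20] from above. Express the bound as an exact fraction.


μ = E[X] = 11/5, a = 20.
Markov: P[X ≥ 20] ≤ μ/a = (11/5)/20 = 11/100.
Numerically: ≈ 0.110000.
(Since a = 20 > μ = 2.200000, the bound 11/100 is < 1 and informative.)

P[X ≥ 20] ≤ 11/100 ≈ 0.110000.


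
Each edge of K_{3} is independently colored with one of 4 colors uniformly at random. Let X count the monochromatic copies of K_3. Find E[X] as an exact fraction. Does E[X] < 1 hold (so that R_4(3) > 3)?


E[X] = C(3, 3) · 4^{1 − 3} = 1 · 4^{−2} = 1/16.
As a reduced fraction: E[X] = 1/16 ≈ 0.06250.
Is E[X] < 1? YES.
Since E[X] < 1, there exists a 4-coloring of K_{3} with no monochromatic K_3; hence R_4(3) > 3.

E[X] = 1/16 ≈ 0.06250; E[X] < 1, so R_4(3) > 3.


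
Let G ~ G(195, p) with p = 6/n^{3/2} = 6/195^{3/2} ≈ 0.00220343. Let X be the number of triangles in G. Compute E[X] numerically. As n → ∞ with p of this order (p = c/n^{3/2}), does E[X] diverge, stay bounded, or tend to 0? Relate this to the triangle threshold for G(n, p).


Number of potential triangles: C(195, 3) = 1216865.
Each occurs with probability p³ ≈ (0.00220343)³ ≈ 1.06978868e-08.
By linearity: E[X] = C(195, 3)·p³ ≈ 1216865 · 1.06978868e-08 ≈ 0.013018.
Since α = 3/2 > 1, p = c/n^{3/2} = o(1/n) is below the triangle threshold p ~ 1/n. Asymptotically E[X] ~ (c³/6)·n^{3(1−α)} = (6³/6)·n^{-1.5} → 0, so by Markov's inequality G has no triangles w.h.p.

E[X] ≈ 0.013018; in regime p = Θ(1/n^{3/2}) E[X] tends to 0 (below the triangle threshold p ~ 1/n).


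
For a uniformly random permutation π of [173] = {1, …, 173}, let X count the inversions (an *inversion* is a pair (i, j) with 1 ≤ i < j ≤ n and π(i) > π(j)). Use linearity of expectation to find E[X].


Write X = Σ X_I over the C(173, 2) = 14878 pairs i < j, with X_I the indicator of one inversion.
There are 14878 indicators.
For each fixed pair i < j, the values π(i) and π(j) are two distinct elements of {1, …, 173} in uniformly random order; by symmetry P[π(i) > π(j)] = 1/2.
By linearity: E[X] = 14878 · (1/2) = C(173, 2) · (1/2) = 14878/2 = 7439 ≈ 7439.000000.

E[X] = 7439 = 7439.000000.


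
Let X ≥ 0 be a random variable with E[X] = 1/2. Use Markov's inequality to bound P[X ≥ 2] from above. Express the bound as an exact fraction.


μ = E[X] = 1/2, a = 2.
Markov: P[X ≥ 2] ≤ μ/a = (1/2)/2 = 1/4.
Numerically: ≈ 0.250.
(Since a = 2 > μ = 0.500, the bound 1/4 is < 1 and informative.)

P[X ≥ 2] ≤ 1/4 ≈ 0.250.


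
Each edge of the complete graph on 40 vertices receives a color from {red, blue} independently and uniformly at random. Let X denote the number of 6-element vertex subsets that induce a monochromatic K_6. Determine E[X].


Let X = Σ_S X_S over the C(40, 6) = 3838380 subsets S of size 6, where X_S = 1 if the K_6 on S is monochromatic.
For a fixed S, the K_6 on S has C(6, 2) = 15 edges. P[all 15 edges red] = (1/2)^15, and likewise for blue, so P[monochromatic] = 2·(1/2)^15 = 2^{1 − 15} = 1/16384.
By linearity: E[X] = C(40, 6) · 2^{1 − 15} = 3838380 · 1/16384 = 959595/4096.
Numerically: E[X] ≈ 234.2761.

E[X] = C(40,6)·2^(1−C(6,2)) = 959595/4096 ≈ 234.2761.


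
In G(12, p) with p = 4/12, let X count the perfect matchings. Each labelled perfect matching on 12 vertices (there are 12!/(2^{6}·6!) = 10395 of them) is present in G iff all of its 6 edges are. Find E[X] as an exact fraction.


K_12 has 12!/(2^{6}·6!) = 10395 labelled perfect matchings.
For each such perfect matching H, let X_H = 1 if all 6 edges of H are present in G. Then P[X_H = 1] = p^{6} = (1/3)^{6} = 1/729.
By linearity of expectation: E[X] = Σ_H E[X_H] = 10395 · p^{6} = 10395 · 1/729 = 385/27.
Numerically: E[X] ≈ 14.26.

E[X] = 10395 · (1/3)^{6} = 385/27 ≈ 14.26.


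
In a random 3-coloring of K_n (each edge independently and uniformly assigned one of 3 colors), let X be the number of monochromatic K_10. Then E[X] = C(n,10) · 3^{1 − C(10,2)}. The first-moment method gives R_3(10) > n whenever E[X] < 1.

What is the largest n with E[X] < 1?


We need C(n, 10) · 3^{1 − 45} < 1, i.e. C(n, 10) < 3^{45 − 1} = 984770902183611232881.
Check values of n near the boundary:
  n = 568: C(568, 10) = 889446337783744949208; 889446337783744949208 < 984770902183611232881? YES
  n = 569: C(569, 10) = 905357721286137524328; 905357721286137524328 < 984770902183611232881? YES
  n = 570: C(570, 10) = 921524823451961408691; 921524823451961408691 < 984770902183611232881? YES
  n = 571: C(571, 10) = 937951290893172842001; 937951290893172842001 < 984770902183611232881? YES
  n = 572: C(572, 10) = 954640815642161682606; 954640815642161682606 < 984770902183611232881? YES
  n = 573: C(573, 10) = 971597135635805762226; 971597135635805762226 < 984770902183611232881? YES
  n = 574: C(574, 10) = 988824035203816502691; 988824035203816502691 < 984770902183611232881? NO
The largest n with C(n, 10) < 984770902183611232881 is n = 573 (where E[X] = 35985079097622435638/36472996377170786403 ≈ 0.987). Hence R_3(10) > 573, i.e. R_3(10) ≥ 574.

Largest n = 573; hence R_3(10) > 573.


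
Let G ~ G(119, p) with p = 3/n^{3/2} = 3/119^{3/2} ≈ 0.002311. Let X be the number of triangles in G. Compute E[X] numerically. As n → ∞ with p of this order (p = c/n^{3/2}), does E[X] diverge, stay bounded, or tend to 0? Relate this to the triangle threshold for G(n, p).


Number of potential triangles: C(119, 3) = 273819.
Each occurs with probability p³ ≈ (0.002311)³ ≈ 1.23424802e-08.
By linearity: E[X] = C(119, 3)·p³ ≈ 273819 · 1.23424802e-08 ≈ 0.003380.
Since α = 3/2 > 1, p = c/n^{3/2} = o(1/n) is below the triangle threshold p ~ 1/n. Asymptotically E[X] ~ (c³/6)·n^{3(1−α)} = (3³/6)·n^{-1.5} → 0, so by Markov's inequality G has no triangles w.h.p.

E[X] ≈ 0.003380; in regime p = Θ(1/n^{3/2}) E[X] tends to 0 (below the triangle threshold p ~ 1/n).


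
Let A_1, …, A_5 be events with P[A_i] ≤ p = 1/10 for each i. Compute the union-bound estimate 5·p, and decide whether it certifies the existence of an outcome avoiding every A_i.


Union bound: P[∪_{i=1}^{5} A_i] ≤ Σ_i P[A_i] ≤ 5·p = 5·(1/10) = 1/2.
Numerically: 1/2 ≈ 0.500.
Is 1/2 < 1? YES.
Since P[∪ A_i] ≤ 1/2 < 1, the complement has P[∩ A_i^c] ≥ 1 − 1/2 = 1/2 > 0, so some outcome avoids every A_i.

5·p = 1/2 ≈ 0.500; existence CERTIFIED by the union bound.


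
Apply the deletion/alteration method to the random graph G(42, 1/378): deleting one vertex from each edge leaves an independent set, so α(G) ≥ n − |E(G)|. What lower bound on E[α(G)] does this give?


E[|E(G)|] = C(42, 2)·p = 861 · (1/378) = 41/18.
E[α(G)] ≥ n − E[|E(G)|] = 42 − 41/18 = 715/18.
Numerically: ≈ 39.722.
(This is only a lower bound; the true E[α(G)] may be larger.)

E[α(G)] ≥ 715/18 ≈ 39.722.


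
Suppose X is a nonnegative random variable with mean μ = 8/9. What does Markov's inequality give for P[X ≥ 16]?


μ = E[X] = 8/9, a = 16.
Markov: P[X ≥ 16] ≤ μ/a = (8/9)/16 = 1/18.
Numerically: ≈ 0.055556.
(Since a = 16 > μ = 0.888889, the bound 1/18 is < 1 and informative.)

P[X ≥ 16] ≤ 1/18 ≈ 0.055556.


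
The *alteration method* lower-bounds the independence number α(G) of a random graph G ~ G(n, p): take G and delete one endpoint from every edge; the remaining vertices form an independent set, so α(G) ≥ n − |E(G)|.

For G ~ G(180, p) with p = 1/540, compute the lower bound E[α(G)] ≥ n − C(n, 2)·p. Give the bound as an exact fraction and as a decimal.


E[|E(G)|] = C(180, 2)·p = 16110 · (1/540) = 179/6.
E[α(G)] ≥ n − E[|E(G)|] = 180 − 179/6 = 901/6.
Numerically: ≈ 150.166667.
(This is only a lower bound; the true E[α(G)] may be larger.)

E[α(G)] ≥ 901/6 ≈ 150.166667.


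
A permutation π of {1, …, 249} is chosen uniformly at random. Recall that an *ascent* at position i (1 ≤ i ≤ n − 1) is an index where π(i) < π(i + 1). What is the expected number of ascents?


Write X = Σ X_I over i = 1, …, 248, with X_I the indicator of one ascent.
There are 248 indicators.
For each fixed i, the pair (π(i), π(i+1)) is a uniformly random ordered pair of distinct values from {1, …, 249}; by symmetry P[π(i) < π(i+1)] = 1/2.
By linearity: E[X] = 248 · (1/2) = (249 − 1) · (1/2) = 124 ≈ 124.0000.

E[X] = 124 = 124.0000.


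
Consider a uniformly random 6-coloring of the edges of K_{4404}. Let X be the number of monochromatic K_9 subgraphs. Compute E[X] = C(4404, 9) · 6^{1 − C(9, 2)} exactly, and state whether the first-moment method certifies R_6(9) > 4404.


E[X] = C(4404, 9) · 6^{1 − 36} = 1703375445537161676647015880 · 6^{−35} = 1703375445537161676647015880/1719070799748422591028658176.
As a reduced fraction: E[X] = 70973976897381736526958995/71627949989517607959527424 ≈ 0.99087.
Is E[X] < 1? YES.
Since E[X] < 1, there exists a 6-coloring of K_{4404} with no monochromatic K_9; hence R_6(9) > 4404.

E[X] = 70973976897381736526958995/71627949989517607959527424 ≈ 0.99087; E[X] < 1, so R_6(9) > 4404.


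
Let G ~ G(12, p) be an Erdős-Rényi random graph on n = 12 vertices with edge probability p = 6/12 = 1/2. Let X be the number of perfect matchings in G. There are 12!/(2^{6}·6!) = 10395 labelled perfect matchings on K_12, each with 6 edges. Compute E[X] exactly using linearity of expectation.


K_12 has 12!/(2^{6}·6!) = 10395 labelled perfect matchings.
For each such perfect matching H, let X_H = 1 if all 6 edges of H are present in G. Then P[X_H = 1] = p^{6} = (1/2)^{6} = 1/64.
By linearity of expectation: E[X] = Σ_H E[X_H] = 10395 · p^{6} = 10395 · 1/64 = 10395/64.
Numerically: E[X] ≈ 162.422.

E[X] = 10395 · (1/2)^{6} = 10395/64 ≈ 162.422.


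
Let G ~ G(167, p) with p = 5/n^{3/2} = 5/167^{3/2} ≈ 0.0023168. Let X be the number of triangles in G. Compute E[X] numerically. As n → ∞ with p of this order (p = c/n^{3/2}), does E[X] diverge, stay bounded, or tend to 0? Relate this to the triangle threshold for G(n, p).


Number of potential triangles: C(167, 3) = 762355.
Each occurs with probability p³ ≈ (0.0023168)³ ≈ 1.2436148e-08.
By linearity: E[X] = C(167, 3)·p³ ≈ 762355 · 1.2436148e-08 ≈ 0.00948.
Since α = 3/2 > 1, p = c/n^{3/2} = o(1/n) is below the triangle threshold p ~ 1/n. Asymptotically E[X] ~ (c³/6)·n^{3(1−α)} = (5³/6)·n^{-1.5} → 0, so by Markov's inequality G has no triangles w.h.p.

E[X] ≈ 0.00948; in regime p = Θ(1/n^{3/2}) E[X] tends to 0 (below the triangle threshold p ~ 1/n).


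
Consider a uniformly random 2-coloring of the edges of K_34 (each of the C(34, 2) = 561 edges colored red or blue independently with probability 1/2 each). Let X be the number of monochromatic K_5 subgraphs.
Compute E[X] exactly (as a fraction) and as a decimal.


Let X = Σ_S X_S over the C(34, 5) = 278256 subsets S of size 5, where X_S = 1 if the K_5 on S is monochromatic.
For a fixed S, the K_5 on S has C(5, 2) = 10 edges. P[all 10 edges red] = (1/2)^10, and likewise for blue, so P[monochromatic] = 2·(1/2)^10 = 2^{1 − 10} = 1/512.
Summing: E[X] = C(34, 5) · 2^{1 − 10} = 278256 · 1/512 = 17391/32.
Numerically: E[X] ≈ 543.46875.

E[X] = C(34,5)·2^(1−C(5,2)) = 17391/32 ≈ 543.46875.


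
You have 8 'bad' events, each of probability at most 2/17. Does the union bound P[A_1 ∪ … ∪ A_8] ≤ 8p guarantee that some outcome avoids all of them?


Union bound: P[∪_{i=1}^{8} A_i] ≤ Σ_i P[A_i] ≤ 8·p = 8·(2/17) = 16/17.
Numerically: 16/17 ≈ 0.9412.
Is 16/17 < 1? YES.
Since P[∪ A_i] ≤ 16/17 < 1, the complement has P[∩ A_i^c] ≥ 1 − 16/17 = 1/17 > 0, so some outcome avoids every A_i.

8·p = 16/17 ≈ 0.9412; existence CERTIFIED by the union bound.


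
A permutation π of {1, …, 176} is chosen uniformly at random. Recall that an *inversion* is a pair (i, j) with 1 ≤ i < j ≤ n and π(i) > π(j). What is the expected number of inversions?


Write X = Σ X_I over the C(176, 2) = 15400 pairs i < j, with X_I the indicator of one inversion.
There are 15400 indicators.
For each fixed pair i < j, the values π(i) and π(j) are two distinct elements of {1, …, 176} in uniformly random order; by symmetry P[π(i) > π(j)] = 1/2.
By linearity: E[X] = 15400 · (1/2) = C(176, 2) · (1/2) = 15400/2 = 7700 ≈ 7700.000000.

E[X] = 7700 = 7700.000000.


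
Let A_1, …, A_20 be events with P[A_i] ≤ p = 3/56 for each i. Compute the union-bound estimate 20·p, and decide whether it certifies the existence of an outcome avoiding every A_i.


Union bound: P[∪_{i=1}^{20} A_i] ≤ Σ_i P[A_i] ≤ 20·p = 20·(3/56) = 15/14.
Numerically: 15/14 ≈ 1.07143.
Is 15/14 < 1? NO.
Since the bound 15/14 is ≥ 1, the union bound is uninformative here; it does NOT by itself certify existence.

20·p = 15/14 ≈ 1.07143; existence NOT certified by the union bound.


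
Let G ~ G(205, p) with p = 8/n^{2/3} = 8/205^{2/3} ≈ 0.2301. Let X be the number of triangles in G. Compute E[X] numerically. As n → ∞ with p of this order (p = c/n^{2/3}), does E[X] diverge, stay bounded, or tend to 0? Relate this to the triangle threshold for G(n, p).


Number of potential triangles: C(205, 3) = 1414910.
Each occurs with probability p³ ≈ (0.2301)³ ≈ 1.218322e-02.
By linearity: E[X] = C(205, 3)·p³ ≈ 1414910 · 1.218322e-02 ≈ 17238.1659.
Since α = 2/3 < 1, p = c/n^{2/3} ≫ 1/n is above the triangle threshold p ~ 1/n. Asymptotically E[X] ~ (c³/6)·n^{3(1−α)} = (8³/6)·n^{1} → ∞; triangles are abundant w.h.p.

E[X] ≈ 17238.1659; in regime p = Θ(1/n^{2/3}) E[X] diverges (above the triangle threshold p ~ 1/n).


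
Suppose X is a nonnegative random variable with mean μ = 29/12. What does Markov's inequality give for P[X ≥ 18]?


μ = E[X] = 29/12, a = 18.
Markov: P[X ≥ 18] ≤ μ/a = (29/12)/18 = 29/216.
Numerically: ≈ 0.1343.
(Since a = 18 > μ = 2.4167, the bound 29/216 is < 1 and informative.)

P[X ≥ 18] ≤ 29/216 ≈ 0.1343.


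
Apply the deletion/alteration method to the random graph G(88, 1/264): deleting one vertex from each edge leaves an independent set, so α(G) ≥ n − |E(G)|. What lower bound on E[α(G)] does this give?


E[|E(G)|] = C(88, 2)·p = 3828 · (1/264) = 29/2.
E[α(G)] ≥ n − E[|E(G)|] = 88 − 29/2 = 147/2.
Numerically: ≈ 73.500.
(This is only a lower bound; the true E[α(G)] may be larger.)

E[α(G)] ≥ 147/2 ≈ 73.500.


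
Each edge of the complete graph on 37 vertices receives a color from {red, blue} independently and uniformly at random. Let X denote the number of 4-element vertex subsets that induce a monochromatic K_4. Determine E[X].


Let X = Σ_S X_S over the C(37, 4) = 66045 subsets S of size 4, where X_S = 1 if the K_4 on S is monochromatic.
For a fixed S, the K_4 on S has C(4, 2) = 6 edges. P[all 6 edges red] = (1/2)^6, and likewise for blue, so P[monochromatic] = 2·(1/2)^6 = 2^{1 − 6} = 1/32.
Summing: E[X] = C(37, 4) · 2^{1 − 6} = 66045 · 1/32 = 66045/32.
Numerically: E[X] ≈ 2063.906.

E[X] = C(37,4)·2^(1−C(4,2)) = 66045/32 ≈ 2063.906.


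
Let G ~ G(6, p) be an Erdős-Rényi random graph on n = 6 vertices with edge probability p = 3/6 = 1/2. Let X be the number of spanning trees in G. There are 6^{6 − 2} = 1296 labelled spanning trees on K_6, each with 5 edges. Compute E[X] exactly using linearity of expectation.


K_6 has 6^{6 − 2} = 1296 labelled spanning trees.
For each such spanning tree H, let X_H = 1 if all 5 edges of H are present in G. Then P[X_H = 1] = p^{5} = (1/2)^{5} = 1/32.
Summing the indicators: E[X] = Σ_H E[X_H] = 1296 · p^{5} = 1296 · 1/32 = 81/2.
Numerically: E[X] ≈ 40.5.

E[X] = 1296 · (1/2)^{5} = 81/2 ≈ 40.5.


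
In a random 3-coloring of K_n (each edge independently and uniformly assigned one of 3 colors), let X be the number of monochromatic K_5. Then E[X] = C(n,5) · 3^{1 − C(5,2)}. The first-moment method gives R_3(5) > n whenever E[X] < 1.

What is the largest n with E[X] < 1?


We need C(n, 5) · 3^{1 − 10} < 1, i.e. C(n, 5) < 3^{10 − 1} = 19683.
Check values of n near the boundary:
  n = 14: C(14, 5) = 2002; 2002 < 19683? YES
  n = 15: C(15, 5) = 3003; 3003 < 19683? YES
  n = 16: C(16, 5) = 4368; 4368 < 19683? YES
  n = 17: C(17, 5) = 6188; 6188 < 19683? YES
  n = 18: C(18, 5) = 8568; 8568 < 19683? YES
  n = 19: C(19, 5) = 11628; 11628 < 19683? YES
  n = 20: C(20, 5) = 15504; 15504 < 19683? YES
  n = 21: C(21, 5) = 20349; 20349 < 19683? NO
  n = 22: C(22, 5) = 26334; 26334 < 19683? NO
  n = 23: C(23, 5) = 33649; 33649 < 19683? NO
The largest n with C(n, 5) < 19683 is n = 20 (where E[X] = 5168/6561 ≈ 0.787685). Hence R_3(5) > 20, i.e. R_3(5) ≥ 21.

Largest n = 20; hence R_3(5) > 20.


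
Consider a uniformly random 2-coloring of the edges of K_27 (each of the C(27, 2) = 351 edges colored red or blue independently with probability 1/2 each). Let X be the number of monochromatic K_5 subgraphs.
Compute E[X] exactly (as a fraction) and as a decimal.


Let X = Σ_S X_S over the C(27, 5) = 80730 subsets S of size 5, where X_S = 1 if the K_5 on S is monochromatic.
For a fixed S, the K_5 on S has C(5, 2) = 10 edges. P[all 10 edges red] = (1/2)^10, and likewise for blue, so P[monochromatic] = 2·(1/2)^10 = 2^{1 − 10} = 1/512.
Summing: E[X] = C(27, 5) · 2^{1 − 10} = 80730 · 1/512 = 40365/256.
Numerically: E[X] ≈ 157.6758.

E[X] = C(27,5)·2^(1−C(5,2)) = 40365/256 ≈ 157.6758.


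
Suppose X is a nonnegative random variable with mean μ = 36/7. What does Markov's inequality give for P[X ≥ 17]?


μ = E[X] = 36/7, a = 17.
Markov: P[X ≥ 17] ≤ μ/a = (36/7)/17 = 36/119.
Numerically: ≈ 0.3025.
(Since a = 17 > μ = 5.1429, the bound 36/119 is < 1 and informative.)

P[X ≥ 17] ≤ 36/119 ≈ 0.3025.


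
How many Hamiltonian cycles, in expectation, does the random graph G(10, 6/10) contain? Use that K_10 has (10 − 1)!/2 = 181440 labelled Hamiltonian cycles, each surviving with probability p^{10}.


K_10 has (10 − 1)!/2 = 181440 labelled Hamiltonian cycles.
For each such Hamiltonian cycle H, let X_H = 1 if all 10 edges of H are present in G. Then P[X_H = 1] = p^{10} = (3/5)^{10} = 59049/9765625.
Summing the indicators: E[X] = Σ_H E[X_H] = 181440 · p^{10} = 181440 · 59049/9765625 = 2142770112/1953125.
Numerically: E[X] ≈ 1097.1.

E[X] = 181440 · (3/5)^{10} = 2142770112/1953125 ≈ 1097.1.


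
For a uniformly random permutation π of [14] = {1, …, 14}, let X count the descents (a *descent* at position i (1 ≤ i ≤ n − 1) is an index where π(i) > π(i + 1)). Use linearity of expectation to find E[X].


Write X = Σ X_I over i = 1, …, 13, with X_I the indicator of one descent.
There are 13 indicators.
For each fixed i, the pair (π(i), π(i+1)) is a uniformly random ordered pair of distinct values from {1, …, 14}; by symmetry P[π(i) > π(i+1)] = 1/2.
By linearity: E[X] = 13 · (1/2) = (14 − 1) · (1/2) = 13/2 ≈ 6.50000.

E[X] = 13/2 = 6.50000.


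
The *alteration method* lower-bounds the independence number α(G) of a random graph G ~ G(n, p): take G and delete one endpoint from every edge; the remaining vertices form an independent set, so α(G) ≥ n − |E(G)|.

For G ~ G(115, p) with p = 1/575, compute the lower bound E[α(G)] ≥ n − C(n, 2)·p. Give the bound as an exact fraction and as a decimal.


E[|E(G)|] = C(115, 2)·p = 6555 · (1/575) = 57/5.
E[α(G)] ≥ n − E[|E(G)|] = 115 − 57/5 = 518/5.
Numerically: ≈ 103.6000.
(This is only a lower bound; the true E[α(G)] may be larger.)

E[α(G)] ≥ 518/5 ≈ 103.6000.


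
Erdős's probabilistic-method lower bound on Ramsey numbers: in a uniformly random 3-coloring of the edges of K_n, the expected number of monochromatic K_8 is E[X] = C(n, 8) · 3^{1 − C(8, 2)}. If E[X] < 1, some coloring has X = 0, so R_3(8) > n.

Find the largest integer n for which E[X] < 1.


We need C(n, 8) · 3^{1 − 28} < 1, i.e. C(n, 8) < 3^{28 − 1} = 7625597484987.
Check values of n near the boundary:
  n = 154: C(154, 8) = 6521818990995; 6521818990995 < 7625597484987? YES
  n = 155: C(155, 8) = 6876747915675; 6876747915675 < 7625597484987? YES
  n = 156: C(156, 8) = 7248464019225; 7248464019225 < 7625597484987? YES
  n = 157: C(157, 8) = 7637643295425; 7637643295425 < 7625597484987? NO
  n = 158: C(158, 8) = 8044984271181; 8044984271181 < 7625597484987? NO
The largest n with C(n, 8) < 7625597484987 is n = 156 (where E[X] = 805384891025/847288609443 ≈ 0.95054). Hence R_3(8) > 156, i.e. R_3(8) ≥ 157.

Largest n = 156; hence R_3(8) > 156.


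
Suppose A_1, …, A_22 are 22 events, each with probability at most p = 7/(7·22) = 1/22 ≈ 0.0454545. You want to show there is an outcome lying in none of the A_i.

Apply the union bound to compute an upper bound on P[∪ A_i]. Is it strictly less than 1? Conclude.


Union bound: P[∪_{i=1}^{22} A_i] ≤ Σ_i P[A_i] ≤ 22·p = 22·(1/22) = 1.
Numerically: 1 ≈ 1.0000000.
Is 1 < 1? NO.
Since the bound 1 is ≥ 1, the union bound is uninformative here; it does NOT by itself certify existence.

22·p = 1 ≈ 1.0000000; existence NOT certified by the union bound.


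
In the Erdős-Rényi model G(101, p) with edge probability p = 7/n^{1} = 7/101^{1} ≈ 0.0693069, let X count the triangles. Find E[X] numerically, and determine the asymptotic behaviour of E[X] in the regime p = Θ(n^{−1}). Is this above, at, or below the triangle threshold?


Number of potential triangles: C(101, 3) = 166650.
Each occurs with probability p³ ≈ (0.0693069)³ ≈ 3.32912421e-04.
By linearity: E[X] = C(101, 3)·p³ ≈ 166650 · 3.32912421e-04 ≈ 55.479855.
Here α = 1, so p = 7/n is exactly at the triangle threshold p ~ 1/n. Asymptotically E[X] → c³/6 = 7³/6 = 343/6 ≈ 57.166667, a bounded constant. In this regime the triangle count is asymptotically Poisson(c³/6).

E[X] ≈ 55.479855; in regime p = Θ(1/n^{1}) E[X] stays bounded (at the triangle threshold p ~ 1/n).


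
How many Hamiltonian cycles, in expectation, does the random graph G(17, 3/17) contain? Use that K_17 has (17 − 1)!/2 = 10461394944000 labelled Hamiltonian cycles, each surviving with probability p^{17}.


K_17 has (17 − 1)!/2 = 10461394944000 labelled Hamiltonian cycles.
For each such Hamiltonian cycle H, let X_H = 1 if all 17 edges of H are present in G. Then P[X_H = 1] = p^{17} = (3/17)^{17} = 129140163/827240261886336764177.
By linearity: E[X] = Σ_H E[X_H] = 10461394944000 · p^{17} = 10461394944000 · 129140163/827240261886336764177 = 1350986248275535872000/827240261886336764177.
Numerically: E[X] ≈ 1.6331.

E[X] = 10461394944000 · (3/17)^{17} = 1350986248275535872000/827240261886336764177 ≈ 1.6331.


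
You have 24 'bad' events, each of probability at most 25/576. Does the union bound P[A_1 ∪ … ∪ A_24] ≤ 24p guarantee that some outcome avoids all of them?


Union bound: P[∪_{i=1}^{24} A_i] ≤ Σ_i P[A_i] ≤ 24·p = 24·(25/576) = 25/24.
Numerically: 25/24 ≈ 1.0417.
Is 25/24 < 1? NO.
Since the bound 25/24 is ≥ 1, the union bound is uninformative here; it does NOT by itself certify existence.

24·p = 25/24 ≈ 1.0417; existence NOT certified by the union bound.
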